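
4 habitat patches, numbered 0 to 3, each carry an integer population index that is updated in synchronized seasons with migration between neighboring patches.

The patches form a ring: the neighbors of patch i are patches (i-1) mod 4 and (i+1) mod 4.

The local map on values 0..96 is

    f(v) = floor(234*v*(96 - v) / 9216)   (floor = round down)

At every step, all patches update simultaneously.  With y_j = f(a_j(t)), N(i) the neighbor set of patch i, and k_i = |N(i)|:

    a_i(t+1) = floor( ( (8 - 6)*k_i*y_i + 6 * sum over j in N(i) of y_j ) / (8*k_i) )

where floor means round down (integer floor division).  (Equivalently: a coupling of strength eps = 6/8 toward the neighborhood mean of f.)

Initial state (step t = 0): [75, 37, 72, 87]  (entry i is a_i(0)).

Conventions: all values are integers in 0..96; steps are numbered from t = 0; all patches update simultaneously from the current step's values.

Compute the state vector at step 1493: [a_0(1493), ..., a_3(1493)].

Simulating step by step:
t=0: [75, 37, 72, 87]
t=1: [37, 44, 38, 35]
t=2: [55, 55, 55, 54]
t=3: [57, 57, 57, 57]
t=4: [56, 56, 56, 56]
t=5: [56, 56, 56, 56]

Answer: [56, 56, 56, 56]
Key observation: The state at step 4, [56, 56, 56, 56], reappears at step 5: the system is in a cycle of period 1 from step 4 on.  Therefore the state at step 1493 equals the state at step 4 + ((1493 - 4) mod 1) = 4, which is [56, 56, 56, 56].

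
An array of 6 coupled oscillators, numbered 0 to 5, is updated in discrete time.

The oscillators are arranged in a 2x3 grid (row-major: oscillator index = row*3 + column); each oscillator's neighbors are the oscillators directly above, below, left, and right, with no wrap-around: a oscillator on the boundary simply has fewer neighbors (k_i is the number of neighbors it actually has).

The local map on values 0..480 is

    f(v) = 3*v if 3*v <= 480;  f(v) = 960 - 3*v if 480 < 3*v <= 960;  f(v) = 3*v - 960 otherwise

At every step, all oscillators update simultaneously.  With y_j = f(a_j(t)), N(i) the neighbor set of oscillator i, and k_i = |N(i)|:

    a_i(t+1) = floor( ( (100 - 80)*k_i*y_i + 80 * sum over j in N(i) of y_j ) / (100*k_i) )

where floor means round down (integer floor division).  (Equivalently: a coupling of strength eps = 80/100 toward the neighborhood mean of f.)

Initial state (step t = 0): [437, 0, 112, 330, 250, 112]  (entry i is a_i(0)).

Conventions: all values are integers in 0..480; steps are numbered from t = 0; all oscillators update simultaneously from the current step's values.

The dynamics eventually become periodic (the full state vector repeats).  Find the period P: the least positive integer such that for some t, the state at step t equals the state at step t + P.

Simulating step by step:
t=0: [437, 0, 112, 330, 250, 112]
t=1: [82, 239, 201, 230, 139, 285]
t=2: [254, 320, 210, 319, 248, 330]
t=3: [40, 198, 78, 166, 52, 224]
t=4: [355, 209, 308, 202, 328, 213]
t=5: [295, 110, 268, 122, 273, 88]
t=6: [293, 165, 268, 159, 284, 171]
t=7: [393, 185, 396, 171, 392, 195]
t=8: [384, 257, 357, 263, 370, 252]
t=9: [182, 158, 179, 171, 180, 145]
t=10: [451, 430, 448, 423, 445, 424]
t=11: [334, 373, 333, 369, 328, 366]
t=12: [130, 59, 126, 55, 123, 52]
t=13: [214, 338, 208, 336, 206, 330]
t=14: [104, 276, 100, 273, 103, 277]
t=15: [171, 272, 164, 276, 169, 269]
t=16: [199, 393, 212, 386, 205, 399]
t=17: [239, 319, 247, 322, 243, 315]
t=18: [52, 185, 51, 190, 52, 183]
t=19: [349, 205, 357, 202, 352, 205]
t=20: [297, 147, 298, 144, 297, 151]
t=21: [363, 142, 370, 141, 367, 144]
t=22: [365, 197, 373, 192, 369, 202]
t=23: [328, 191, 321, 189, 324, 193]
t=24: [316, 87, 307, 93, 312, 82]
t=25: [218, 72, 210, 70, 214, 74]
t=26: [231, 297, 241, 291, 236, 303]
t=27: [115, 215, 95, 225, 105, 205]
t=28: [309, 315, 321, 321, 315, 309]
t=29: [13, 16, 19, 19, 16, 13]
t=30: [49, 48, 46, 46, 48, 49]
t=31: [142, 143, 144, 144, 143, 142]
t=32: [429, 429, 428, 428, 429, 429]
t=33: [325, 326, 326, 326, 326, 325]
t=34: [17, 17, 16, 16, 17, 17]
t=35: [49, 50, 50, 50, 50, 49]
t=36: [149, 149, 148, 148, 149, 149]
t=37: [445, 446, 446, 446, 446, 445]
t=38: [377, 377, 376, 376, 377, 377]
t=39: [169, 170, 170, 170, 170, 169]
t=40: [450, 450, 451, 451, 450, 450]
t=41: [391, 390, 390, 390, 390, 391]
t=42: [210, 210, 211, 211, 210, 210]
t=43: [328, 329, 329, 329, 329, 328]
t=44: [26, 26, 25, 25, 26, 26]
t=45: [76, 77, 77, 77, 77, 76]
t=46: [230, 230, 229, 229, 230, 230]
t=47: [271, 270, 270, 270, 270, 271]
t=48: [149, 149, 148, 148, 149, 149]

Answer: 12
Key observation: The state at step 36, [149, 149, 148, 148, 149, 149], reappears at step 48 — and no state repeats earlier — so the cycle the system enters has period 12.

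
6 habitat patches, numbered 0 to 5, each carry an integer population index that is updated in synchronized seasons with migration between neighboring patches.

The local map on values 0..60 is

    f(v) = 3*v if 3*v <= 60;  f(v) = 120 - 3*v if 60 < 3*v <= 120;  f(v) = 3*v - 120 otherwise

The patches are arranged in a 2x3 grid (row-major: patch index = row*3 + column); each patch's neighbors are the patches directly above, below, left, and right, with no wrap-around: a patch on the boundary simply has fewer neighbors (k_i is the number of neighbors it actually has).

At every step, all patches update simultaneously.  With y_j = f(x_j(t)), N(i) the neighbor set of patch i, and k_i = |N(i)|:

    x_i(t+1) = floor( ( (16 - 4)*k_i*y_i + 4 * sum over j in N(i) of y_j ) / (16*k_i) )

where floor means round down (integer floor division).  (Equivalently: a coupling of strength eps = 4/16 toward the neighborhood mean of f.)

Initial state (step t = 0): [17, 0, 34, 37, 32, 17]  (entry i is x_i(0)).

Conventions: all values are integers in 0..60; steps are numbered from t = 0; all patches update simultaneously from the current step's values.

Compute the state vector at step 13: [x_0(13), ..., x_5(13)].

Answer: [50, 22, 25, 49, 43, 27]

Derivation:
t=0: [17, 0, 34, 37, 32, 17]
t=1: [39, 7, 19, 16, 23, 43]
t=2: [10, 25, 46, 42, 44, 20]
t=3: [28, 38, 26, 9, 18, 48]
t=4: [31, 15, 35, 31, 45, 30]
t=5: [29, 38, 20, 25, 19, 26]
t=6: [31, 17, 51, 45, 50, 46]
t=7: [28, 45, 33, 18, 29, 21]
t=8: [35, 18, 24, 49, 35, 49]
t=9: [21, 47, 46, 24, 20, 28]
t=10: [51, 27, 20, 50, 53, 36]
t=11: [33, 40, 51, 31, 36, 21]
t=12: [19, 5, 31, 24, 16, 48]
t=13: [50, 22, 25, 49, 43, 27]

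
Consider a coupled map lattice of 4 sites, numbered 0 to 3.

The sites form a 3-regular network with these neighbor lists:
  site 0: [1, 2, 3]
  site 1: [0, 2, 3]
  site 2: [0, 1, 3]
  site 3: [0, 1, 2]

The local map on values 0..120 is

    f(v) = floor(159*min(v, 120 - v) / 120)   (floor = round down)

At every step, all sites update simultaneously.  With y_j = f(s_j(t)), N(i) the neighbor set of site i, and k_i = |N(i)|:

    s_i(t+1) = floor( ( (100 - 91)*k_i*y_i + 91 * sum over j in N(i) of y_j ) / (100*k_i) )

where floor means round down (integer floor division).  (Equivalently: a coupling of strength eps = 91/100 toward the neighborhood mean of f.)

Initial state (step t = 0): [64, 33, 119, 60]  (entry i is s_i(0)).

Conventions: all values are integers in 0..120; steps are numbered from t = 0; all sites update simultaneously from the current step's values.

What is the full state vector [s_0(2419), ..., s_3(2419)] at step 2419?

Simulating step by step:
t=0: [64, 33, 119, 60]
t=1: [43, 50, 59, 42]
t=2: [65, 63, 60, 65]
t=3: [75, 74, 73, 75]
t=4: [60, 60, 59, 60]
t=5: [78, 78, 78, 78]
t=6: [55, 55, 55, 55]
t=7: [72, 72, 72, 72]
t=8: [63, 63, 63, 63]
t=9: [75, 75, 75, 75]
t=10: [59, 59, 59, 59]
t=11: [78, 78, 78, 78]

Answer: [72, 72, 72, 72]
Key observation: The state at step 5, [78, 78, 78, 78], reappears at step 11: the system is in a cycle of period 6 from step 5 on.  Therefore the state at step 2419 equals the state at step 5 + ((2419 - 5) mod 6) = 7, which is [72, 72, 72, 72].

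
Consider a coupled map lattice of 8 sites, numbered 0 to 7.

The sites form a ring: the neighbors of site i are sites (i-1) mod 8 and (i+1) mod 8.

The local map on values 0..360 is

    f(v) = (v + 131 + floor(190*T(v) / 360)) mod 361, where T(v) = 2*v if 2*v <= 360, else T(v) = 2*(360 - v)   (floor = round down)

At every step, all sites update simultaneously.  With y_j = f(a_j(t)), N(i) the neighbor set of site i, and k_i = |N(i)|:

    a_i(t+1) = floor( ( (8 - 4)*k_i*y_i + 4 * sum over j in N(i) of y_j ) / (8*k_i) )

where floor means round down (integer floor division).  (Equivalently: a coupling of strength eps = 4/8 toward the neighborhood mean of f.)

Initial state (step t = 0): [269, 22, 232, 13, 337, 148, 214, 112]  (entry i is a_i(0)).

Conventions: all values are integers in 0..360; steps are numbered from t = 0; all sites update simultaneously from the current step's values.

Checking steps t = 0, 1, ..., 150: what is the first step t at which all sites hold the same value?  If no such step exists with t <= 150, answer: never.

Simulating step by step:
t=0: [269, 22, 232, 13, 337, 148, 214, 112]  (not all equal)
t=1: [111, 156, 151, 145, 123, 104, 87, 68]  (not all equal)
t=2: [269, 154, 79, 59, 114, 254, 308, 302]  (not all equal)
t=3: [122, 150, 231, 200, 98, 101, 133, 133]  (not all equal)
t=4: [40, 78, 122, 186, 285, 262, 116, 37]  (not all equal)
t=5: [231, 203, 117, 108, 135, 103, 89, 158]  (not all equal)
t=6: [126, 105, 127, 190, 197, 261, 265, 159]  (not all equal)
t=7: [125, 188, 136, 112, 138, 136, 125, 89]  (not all equal)
t=8: [126, 88, 59, 25, 38, 44, 103, 169]  (not all equal)
t=9: [121, 225, 249, 206, 205, 248, 255, 151]  (not all equal)
t=10: [63, 107, 136, 137, 137, 136, 121, 78]  (not all equal)
t=11: [290, 252, 124, 50, 50, 41, 94, 215]  (not all equal)
t=12: [135, 107, 104, 180, 228, 246, 250, 183]  (not all equal)
t=13: [145, 272, 294, 190, 137, 136, 136, 115]  (not all equal)
t=14: [69, 117, 134, 115, 72, 49, 38, 32]  (not all equal)
t=15: [187, 84, 26, 84, 198, 237, 211, 218]  (not all equal)
t=16: [179, 232, 243, 232, 179, 137, 137, 137]  (not all equal)
t=17: [115, 136, 136, 136, 115, 72, 51, 72]  (not all equal)
t=18: [85, 38, 49, 38, 85, 199, 257, 199]  (not all equal)
t=19: [239, 238, 220, 238, 239, 179, 136, 179]  (not all equal)
t=20: [136, 136, 136, 136, 136, 114, 93, 114]  (not all equal)
t=21: [37, 49, 49, 49, 37, 94, 163, 94]  (not all equal)
t=22: [242, 225, 231, 225, 242, 240, 214, 240]  (not all equal)
t=23: [136, 136, 137, 136, 136, 136, 137, 136]  (not all equal)
t=24: [49, 49, 50, 49, 49, 49, 50, 49]  (not all equal)
t=25: [231, 231, 232, 231, 231, 231, 232, 231]  (not all equal)
t=26: [137, 137, 137, 137, 137, 137, 137, 137]  (all equal)

Answer: 26
Key observation: Synchronization is absorbing here: once all sites are equal they stay equal, and step 26 is the first all-equal step.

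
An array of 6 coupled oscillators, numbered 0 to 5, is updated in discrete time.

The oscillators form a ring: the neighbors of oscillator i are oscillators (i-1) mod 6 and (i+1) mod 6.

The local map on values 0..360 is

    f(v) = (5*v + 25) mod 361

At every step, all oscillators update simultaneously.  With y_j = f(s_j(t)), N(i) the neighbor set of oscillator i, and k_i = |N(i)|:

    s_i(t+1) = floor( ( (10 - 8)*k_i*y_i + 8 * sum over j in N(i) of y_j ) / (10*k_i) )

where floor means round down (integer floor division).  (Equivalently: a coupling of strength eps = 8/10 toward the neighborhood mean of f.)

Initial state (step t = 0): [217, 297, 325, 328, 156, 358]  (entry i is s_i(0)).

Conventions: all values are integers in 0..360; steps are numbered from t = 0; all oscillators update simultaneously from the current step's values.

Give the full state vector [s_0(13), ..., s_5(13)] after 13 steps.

Simulating step by step:
t=0: [217, 297, 325, 328, 156, 358]
t=1: [35, 106, 156, 159, 109, 46]
t=2: [219, 152, 133, 136, 183, 214]
t=3: [37, 159, 228, 287, 186, 104]
t=4: [154, 136, 62, 129, 126, 214]
t=5: [157, 232, 328, 313, 187, 149]
t=6: [77, 144, 143, 212, 125, 140]
t=7: [20, 31, 13, 123, 59, 135]
t=8: [232, 122, 201, 219, 311, 245]
t=9: [196, 218, 186, 185, 108, 128]
t=10: [191, 212, 150, 220, 253, 255]
t=11: [139, 124, 28, 112, 145, 229]
t=12: [220, 266, 236, 122, 130, 172]
t=13: [182, 120, 242, 229, 237, 175]

Answer: [182, 120, 242, 229, 237, 175]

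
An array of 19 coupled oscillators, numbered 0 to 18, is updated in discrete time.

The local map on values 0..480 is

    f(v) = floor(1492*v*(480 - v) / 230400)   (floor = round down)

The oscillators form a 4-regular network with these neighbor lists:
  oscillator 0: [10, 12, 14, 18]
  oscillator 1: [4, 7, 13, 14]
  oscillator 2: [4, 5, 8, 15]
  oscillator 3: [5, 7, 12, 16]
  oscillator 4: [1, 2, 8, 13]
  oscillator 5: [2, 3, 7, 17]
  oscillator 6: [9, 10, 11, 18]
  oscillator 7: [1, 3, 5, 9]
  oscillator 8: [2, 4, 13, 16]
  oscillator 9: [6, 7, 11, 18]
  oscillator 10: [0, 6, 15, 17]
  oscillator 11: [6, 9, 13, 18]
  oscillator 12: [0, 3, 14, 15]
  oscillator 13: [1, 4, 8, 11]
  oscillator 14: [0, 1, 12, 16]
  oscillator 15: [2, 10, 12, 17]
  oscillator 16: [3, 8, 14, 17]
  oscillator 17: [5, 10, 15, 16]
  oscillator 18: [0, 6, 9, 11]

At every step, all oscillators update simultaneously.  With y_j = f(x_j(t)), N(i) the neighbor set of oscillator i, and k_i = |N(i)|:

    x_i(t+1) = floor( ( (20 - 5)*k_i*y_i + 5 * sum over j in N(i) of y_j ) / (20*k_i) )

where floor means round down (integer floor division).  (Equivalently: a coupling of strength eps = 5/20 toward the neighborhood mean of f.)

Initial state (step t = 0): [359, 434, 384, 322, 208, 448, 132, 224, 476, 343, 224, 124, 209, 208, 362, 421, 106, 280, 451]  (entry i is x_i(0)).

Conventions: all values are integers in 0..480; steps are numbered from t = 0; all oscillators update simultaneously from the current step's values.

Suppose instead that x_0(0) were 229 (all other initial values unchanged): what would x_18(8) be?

Answer: x_18(8) = 338
Key observation: This trace re-runs the system from the modified initial state.

Derivation:
t=0: [229, 434, 384, 322, 208, 448, 132, 224, 476, 343, 224, 124, 209, 208, 362, 421, 106, 280, 451]
t=1: [347, 182, 217, 314, 321, 150, 288, 331, 85, 292, 352, 279, 345, 324, 277, 203, 253, 326, 141]
t=2: [302, 347, 353, 334, 326, 324, 350, 324, 250, 350, 302, 356, 310, 324, 355, 353, 355, 327, 317]
t=3: [342, 302, 299, 316, 324, 323, 299, 322, 355, 298, 339, 291, 333, 325, 294, 298, 296, 320, 326]
t=4: [310, 344, 343, 334, 327, 330, 346, 331, 299, 348, 315, 351, 321, 326, 348, 344, 345, 332, 328]
t=5: [336, 305, 308, 315, 322, 318, 303, 316, 340, 299, 330, 297, 325, 323, 302, 307, 305, 317, 318]
t=6: [317, 342, 339, 335, 329, 334, 344, 336, 315, 347, 323, 348, 328, 329, 344, 339, 341, 334, 334]
t=7: [329, 307, 311, 314, 320, 314, 303, 311, 330, 300, 324, 300, 320, 319, 305, 311, 308, 314, 313]
t=8: [324, 341, 338, 337, 331, 337, 345, 340, 324, 347, 329, 347, 332, 332, 342, 338, 340, 336, 338]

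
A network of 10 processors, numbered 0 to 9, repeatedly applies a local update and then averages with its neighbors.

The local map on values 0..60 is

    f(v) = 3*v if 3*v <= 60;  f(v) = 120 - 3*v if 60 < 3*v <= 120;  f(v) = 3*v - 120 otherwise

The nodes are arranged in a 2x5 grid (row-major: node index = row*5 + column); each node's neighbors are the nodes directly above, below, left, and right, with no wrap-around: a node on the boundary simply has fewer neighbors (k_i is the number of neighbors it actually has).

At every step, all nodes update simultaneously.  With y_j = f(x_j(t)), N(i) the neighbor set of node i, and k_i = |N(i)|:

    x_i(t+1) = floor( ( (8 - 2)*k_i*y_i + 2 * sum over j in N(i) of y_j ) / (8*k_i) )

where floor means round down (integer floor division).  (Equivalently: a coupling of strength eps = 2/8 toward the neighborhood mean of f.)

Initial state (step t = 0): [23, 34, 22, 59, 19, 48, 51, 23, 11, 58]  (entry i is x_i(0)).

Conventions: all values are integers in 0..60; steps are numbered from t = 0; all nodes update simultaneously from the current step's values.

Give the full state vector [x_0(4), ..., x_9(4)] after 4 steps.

Answer: [9, 30, 47, 32, 42, 21, 11, 20, 21, 39]

Derivation:
t=0: [23, 34, 22, 59, 19, 48, 51, 23, 11, 58]
t=1: [43, 25, 51, 54, 56, 28, 32, 48, 38, 51]
t=2: [16, 39, 34, 38, 45, 31, 26, 23, 12, 31]
t=3: [39, 11, 18, 10, 15, 31, 38, 46, 34, 26]
t=4: [9, 30, 47, 32, 42, 21, 11, 20, 21, 39]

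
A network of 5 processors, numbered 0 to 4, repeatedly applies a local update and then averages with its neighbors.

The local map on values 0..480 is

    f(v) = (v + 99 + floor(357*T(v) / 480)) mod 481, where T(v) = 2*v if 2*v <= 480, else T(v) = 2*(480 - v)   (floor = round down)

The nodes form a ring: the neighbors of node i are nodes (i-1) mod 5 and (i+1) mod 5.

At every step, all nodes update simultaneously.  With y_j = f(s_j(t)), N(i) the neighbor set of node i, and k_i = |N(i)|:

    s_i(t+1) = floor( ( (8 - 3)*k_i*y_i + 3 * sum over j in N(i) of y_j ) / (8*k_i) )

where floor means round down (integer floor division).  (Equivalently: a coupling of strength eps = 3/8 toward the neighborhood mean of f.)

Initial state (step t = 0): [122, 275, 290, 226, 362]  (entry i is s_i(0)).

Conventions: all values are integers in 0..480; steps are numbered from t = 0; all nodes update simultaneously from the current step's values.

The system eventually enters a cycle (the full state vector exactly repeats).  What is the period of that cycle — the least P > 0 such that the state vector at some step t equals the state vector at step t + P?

Simulating step by step:
t=0: [122, 275, 290, 226, 362]
t=1: [317, 234, 189, 177, 206]
t=2: [172, 174, 103, 77, 125]
t=3: [114, 106, 285, 324, 318]
t=4: [339, 334, 221, 177, 214]
t=5: [163, 168, 146, 95, 135]
t=6: [102, 112, 358, 377, 338]
t=7: [322, 331, 196, 153, 198]
t=8: [161, 158, 187, 339, 191]
t=9: [30, 25, 85, 136, 92]
t=10: [199, 191, 305, 392, 318]
t=11: [121, 113, 158, 154, 157]
t=12: [322, 314, 78, 4, 80]
t=13: [198, 199, 236, 178, 239]
t=14: [129, 129, 160, 115, 164]
t=15: [345, 343, 160, 248, 166]
t=16: [138, 136, 80, 140, 88]
t=17: [417, 411, 352, 394, 364]
t=18: [133, 135, 150, 145, 146]
t=19: [436, 440, 462, 462, 455]
t=20: [116, 115, 108, 106, 110]
t=21: [383, 382, 369, 364, 372]
t=22: [145, 146, 151, 152, 149]
t=23: [461, 463, 472, 474, 468]
t=24: [106, 105, 101, 100, 103]
t=25: [360, 358, 351, 349, 354]
t=26: [156, 157, 159, 160, 158]
t=27: [7, 8, 12, 14, 11]
t=28: [118, 119, 127, 130, 125]
t=29: [395, 398, 411, 418, 408]
t=30: [137, 136, 131, 129, 133]
t=31: [436, 434, 425, 421, 429]
t=32: [119, 120, 123, 124, 122]
t=33: [396, 397, 403, 405, 401]
t=34: [137, 137, 135, 134, 136]
t=35: [438, 438, 434, 433, 436]
t=36: [118, 118, 119, 119, 119]
t=37: [392, 392, 394, 395, 394]
t=38: [139, 139, 139, 139, 139]
t=39: [444, 444, 444, 444, 444]
t=40: [115, 115, 115, 115, 115]
t=41: [385, 385, 385, 385, 385]
t=42: [144, 144, 144, 144, 144]
t=43: [457, 457, 457, 457, 457]
t=44: [109, 109, 109, 109, 109]
t=45: [370, 370, 370, 370, 370]
t=46: [151, 151, 151, 151, 151]
t=47: [474, 474, 474, 474, 474]
t=48: [100, 100, 100, 100, 100]
t=49: [347, 347, 347, 347, 347]
t=50: [162, 162, 162, 162, 162]
t=51: [20, 20, 20, 20, 20]
t=52: [148, 148, 148, 148, 148]
t=53: [467, 467, 467, 467, 467]
t=54: [104, 104, 104, 104, 104]
t=55: [357, 357, 357, 357, 357]
t=56: [157, 157, 157, 157, 157]
t=57: [8, 8, 8, 8, 8]
t=58: [118, 118, 118, 118, 118]
t=59: [392, 392, 392, 392, 392]
t=60: [140, 140, 140, 140, 140]
t=61: [447, 447, 447, 447, 447]
t=62: [114, 114, 114, 114, 114]
t=63: [382, 382, 382, 382, 382]
t=64: [145, 145, 145, 145, 145]
t=65: [459, 459, 459, 459, 459]
t=66: [108, 108, 108, 108, 108]
t=67: [367, 367, 367, 367, 367]
t=68: [153, 153, 153, 153, 153]
t=69: [479, 479, 479, 479, 479]
t=70: [98, 98, 98, 98, 98]
t=71: [342, 342, 342, 342, 342]
t=72: [165, 165, 165, 165, 165]
t=73: [28, 28, 28, 28, 28]
t=74: [168, 168, 168, 168, 168]
t=75: [35, 35, 35, 35, 35]
t=76: [186, 186, 186, 186, 186]
t=77: [80, 80, 80, 80, 80]
t=78: [298, 298, 298, 298, 298]
t=79: [186, 186, 186, 186, 186]

Answer: 3
Key observation: The state at step 76, [186, 186, 186, 186, 186], reappears at step 79 — and no state repeats earlier — so the cycle the system enters has period 3.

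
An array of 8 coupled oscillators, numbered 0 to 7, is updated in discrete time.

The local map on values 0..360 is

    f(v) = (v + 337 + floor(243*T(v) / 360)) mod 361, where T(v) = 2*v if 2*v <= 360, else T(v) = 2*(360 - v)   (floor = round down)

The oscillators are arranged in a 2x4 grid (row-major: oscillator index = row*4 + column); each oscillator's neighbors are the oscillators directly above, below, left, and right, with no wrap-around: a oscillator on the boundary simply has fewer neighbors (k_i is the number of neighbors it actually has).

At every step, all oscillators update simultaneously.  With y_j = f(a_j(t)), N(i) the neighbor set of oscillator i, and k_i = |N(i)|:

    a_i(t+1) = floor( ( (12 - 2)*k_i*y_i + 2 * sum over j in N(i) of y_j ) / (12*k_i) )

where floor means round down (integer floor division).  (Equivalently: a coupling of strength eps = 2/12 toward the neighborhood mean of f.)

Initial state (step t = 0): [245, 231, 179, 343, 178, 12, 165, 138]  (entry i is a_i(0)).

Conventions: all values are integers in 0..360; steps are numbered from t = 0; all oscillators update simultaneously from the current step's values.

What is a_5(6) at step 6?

Simulating step by step:
t=0: [245, 231, 179, 343, 178, 12, 165, 138]
t=1: [16, 19, 49, 312, 29, 6, 20, 278]
t=2: [16, 41, 97, 301, 67, 297, 43, 33]
t=3: [27, 91, 197, 318, 141, 314, 98, 80]
t=4: [73, 181, 68, 308, 288, 332, 202, 183]
t=5: [125, 65, 135, 309, 41, 291, 53, 62]
t=6: [240, 157, 276, 328, 112, 316, 126, 138]

Answer: a_5(6) = 316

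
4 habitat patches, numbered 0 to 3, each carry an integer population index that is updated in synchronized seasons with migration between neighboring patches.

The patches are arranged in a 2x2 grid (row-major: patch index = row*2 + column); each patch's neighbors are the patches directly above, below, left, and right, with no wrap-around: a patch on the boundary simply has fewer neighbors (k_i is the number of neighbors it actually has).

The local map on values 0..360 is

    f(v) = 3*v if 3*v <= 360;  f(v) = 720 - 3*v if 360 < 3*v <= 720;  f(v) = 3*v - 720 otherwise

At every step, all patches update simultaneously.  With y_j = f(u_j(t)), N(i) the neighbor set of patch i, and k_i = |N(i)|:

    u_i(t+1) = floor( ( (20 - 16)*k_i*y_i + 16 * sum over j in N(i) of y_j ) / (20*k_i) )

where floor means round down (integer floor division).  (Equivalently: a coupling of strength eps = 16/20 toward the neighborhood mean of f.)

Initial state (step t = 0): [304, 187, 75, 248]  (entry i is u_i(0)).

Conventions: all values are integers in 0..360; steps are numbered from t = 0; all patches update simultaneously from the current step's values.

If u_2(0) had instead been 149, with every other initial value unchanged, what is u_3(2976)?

Simulating step by step:
t=0: [304, 187, 149, 248]
t=1: [211, 118, 141, 177]
t=2: [277, 181, 169, 298]
t=3: [178, 149, 156, 190]
t=4: [247, 189, 184, 240]
t=5: [132, 39, 42, 128]
t=6: [162, 287, 289, 164]
t=7: [162, 213, 214, 160]
t=8: [110, 205, 205, 111]
t=9: [150, 286, 286, 150]
t=10: [164, 243, 243, 164]
t=11: [52, 184, 184, 52]
t=12: [165, 158, 158, 165]
t=13: [241, 229, 229, 241]
t=14: [27, 9, 9, 27]
t=15: [37, 70, 70, 37]
t=16: [190, 130, 130, 190]
t=17: [294, 186, 186, 294]
t=18: [162, 162, 162, 162]
t=19: [234, 234, 234, 234]
t=20: [18, 18, 18, 18]
t=21: [54, 54, 54, 54]
t=22: [162, 162, 162, 162]

Answer: u_3(2976) = 18
Key observation: The state at step 18, [162, 162, 162, 162], reappears at step 22: the system is in a cycle of period 4 from step 18 on.  Therefore the state at step 2976 equals the state at step 18 + ((2976 - 18) mod 4) = 20, which is [18, 18, 18, 18].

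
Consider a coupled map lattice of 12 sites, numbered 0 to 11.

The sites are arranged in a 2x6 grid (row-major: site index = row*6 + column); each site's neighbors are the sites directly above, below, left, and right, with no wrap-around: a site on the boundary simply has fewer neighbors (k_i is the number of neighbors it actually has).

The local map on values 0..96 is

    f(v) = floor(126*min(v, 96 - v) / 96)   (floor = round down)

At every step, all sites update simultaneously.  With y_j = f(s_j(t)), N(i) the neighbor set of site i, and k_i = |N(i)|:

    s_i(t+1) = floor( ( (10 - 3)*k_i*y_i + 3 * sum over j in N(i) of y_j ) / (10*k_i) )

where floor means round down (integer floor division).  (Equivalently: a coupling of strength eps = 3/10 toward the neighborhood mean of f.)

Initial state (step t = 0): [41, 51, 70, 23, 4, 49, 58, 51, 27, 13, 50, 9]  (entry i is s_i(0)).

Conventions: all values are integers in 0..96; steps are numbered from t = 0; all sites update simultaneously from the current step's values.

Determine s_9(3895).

Answer: s_9(3895) = 50
Key observation: The state at step 7, [52, 56, 57, 52, 52, 55, 52, 56, 56, 50, 52, 55], reappears at step 9: the system is in a cycle of period 2 from step 7 on.  Therefore the state at step 3895 equals the state at step 7 + ((3895 - 7) mod 2) = 7, which is [52, 56, 57, 52, 52, 55, 52, 56, 56, 50, 52, 55].

Derivation:
t=0: [41, 51, 70, 23, 4, 49, 58, 51, 27, 13, 50, 9]
t=1: [53, 55, 36, 26, 18, 45, 51, 55, 35, 24, 45, 25]
t=2: [56, 52, 46, 33, 31, 49, 57, 52, 44, 35, 49, 40]
t=3: [52, 56, 57, 44, 44, 56, 52, 56, 56, 47, 56, 54]
t=4: [56, 52, 51, 56, 56, 53, 56, 52, 52, 58, 53, 54]
t=5: [52, 56, 57, 52, 52, 55, 52, 56, 56, 50, 54, 55]
t=6: [56, 52, 51, 56, 56, 53, 56, 52, 52, 58, 55, 53]
t=7: [52, 56, 57, 52, 52, 55, 52, 56, 56, 50, 52, 55]
t=8: [56, 52, 51, 56, 56, 53, 56, 52, 52, 58, 56, 53]
t=9: [52, 56, 57, 52, 52, 55, 52, 56, 56, 50, 52, 55]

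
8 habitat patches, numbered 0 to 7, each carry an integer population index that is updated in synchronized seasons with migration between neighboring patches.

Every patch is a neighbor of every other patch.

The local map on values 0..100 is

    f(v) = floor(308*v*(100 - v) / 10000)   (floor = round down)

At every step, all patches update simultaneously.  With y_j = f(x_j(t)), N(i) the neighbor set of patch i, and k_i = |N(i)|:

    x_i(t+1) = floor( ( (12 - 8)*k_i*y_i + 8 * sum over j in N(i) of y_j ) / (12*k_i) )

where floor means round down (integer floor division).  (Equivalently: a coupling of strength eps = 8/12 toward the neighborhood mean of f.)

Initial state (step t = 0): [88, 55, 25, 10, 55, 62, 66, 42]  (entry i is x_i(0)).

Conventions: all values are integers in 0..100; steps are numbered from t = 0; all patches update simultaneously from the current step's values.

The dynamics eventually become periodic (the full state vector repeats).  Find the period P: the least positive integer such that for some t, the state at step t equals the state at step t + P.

Simulating step by step:
t=0: [88, 55, 25, 10, 55, 62, 66, 42]
t=1: [53, 64, 59, 52, 64, 63, 62, 63]
t=2: [73, 71, 72, 73, 71, 72, 72, 72]
t=3: [61, 62, 61, 61, 62, 61, 61, 61]
t=4: [72, 72, 72, 72, 72, 72, 72, 72]
t=5: [62, 62, 62, 62, 62, 62, 62, 62]
t=6: [72, 72, 72, 72, 72, 72, 72, 72]

Answer: 2
Key observation: The state at step 4, [72, 72, 72, 72, 72, 72, 72, 72], reappears at step 6 — and no state repeats earlier — so the cycle the system enters has period 2.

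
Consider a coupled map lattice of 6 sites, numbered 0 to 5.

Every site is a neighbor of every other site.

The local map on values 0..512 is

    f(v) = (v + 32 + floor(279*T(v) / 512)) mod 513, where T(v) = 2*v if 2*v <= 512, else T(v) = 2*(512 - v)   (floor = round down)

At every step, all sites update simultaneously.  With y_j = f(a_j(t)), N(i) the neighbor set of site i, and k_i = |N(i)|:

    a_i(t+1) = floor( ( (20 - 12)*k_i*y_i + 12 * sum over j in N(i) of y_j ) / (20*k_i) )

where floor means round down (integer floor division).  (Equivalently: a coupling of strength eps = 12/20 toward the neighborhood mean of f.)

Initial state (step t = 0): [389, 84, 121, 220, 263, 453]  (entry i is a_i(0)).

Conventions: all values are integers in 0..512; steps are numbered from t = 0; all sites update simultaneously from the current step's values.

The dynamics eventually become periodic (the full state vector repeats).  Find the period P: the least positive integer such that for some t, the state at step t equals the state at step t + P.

Simulating step by step:
t=0: [389, 84, 121, 220, 263, 453]
t=1: [145, 191, 213, 271, 148, 143]
t=2: [329, 356, 369, 250, 331, 328]
t=3: [45, 45, 44, 43, 45, 45]
t=4: [125, 125, 124, 123, 125, 125]
t=5: [292, 292, 291, 291, 292, 292]
t=6: [50, 50, 50, 50, 50, 50]
t=7: [136, 136, 136, 136, 136, 136]
t=8: [316, 316, 316, 316, 316, 316]
t=9: [48, 48, 48, 48, 48, 48]
t=10: [132, 132, 132, 132, 132, 132]
t=11: [307, 307, 307, 307, 307, 307]
t=12: [49, 49, 49, 49, 49, 49]
t=13: [134, 134, 134, 134, 134, 134]
t=14: [312, 312, 312, 312, 312, 312]
t=15: [48, 48, 48, 48, 48, 48]

Answer: 6
Key observation: The state at step 9, [48, 48, 48, 48, 48, 48], reappears at step 15 — and no state repeats earlier — so the cycle the system enters has period 6.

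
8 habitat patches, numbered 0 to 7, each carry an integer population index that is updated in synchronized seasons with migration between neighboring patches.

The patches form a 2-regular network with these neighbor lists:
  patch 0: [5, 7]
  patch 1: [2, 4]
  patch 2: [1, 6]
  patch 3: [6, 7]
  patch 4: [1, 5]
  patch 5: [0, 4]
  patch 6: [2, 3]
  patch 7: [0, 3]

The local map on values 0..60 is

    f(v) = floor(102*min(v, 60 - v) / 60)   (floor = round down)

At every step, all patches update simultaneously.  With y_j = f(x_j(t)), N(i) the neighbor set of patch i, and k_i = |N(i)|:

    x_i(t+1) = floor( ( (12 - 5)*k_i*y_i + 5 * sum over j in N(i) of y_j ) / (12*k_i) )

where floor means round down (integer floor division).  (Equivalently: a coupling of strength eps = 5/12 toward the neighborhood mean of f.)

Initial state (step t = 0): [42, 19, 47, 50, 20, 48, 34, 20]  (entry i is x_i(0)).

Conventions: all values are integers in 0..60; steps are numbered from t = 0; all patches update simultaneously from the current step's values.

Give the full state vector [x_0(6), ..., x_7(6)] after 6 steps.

Answer: [38, 25, 30, 40, 28, 35, 37, 40]

Derivation:
t=0: [42, 19, 47, 50, 20, 48, 34, 20]
t=1: [28, 30, 28, 26, 30, 25, 33, 29]
t=2: [46, 50, 47, 45, 49, 44, 45, 47]
t=3: [23, 18, 21, 24, 19, 24, 24, 22]
t=4: [38, 31, 35, 39, 33, 38, 38, 38]
t=5: [37, 46, 42, 35, 44, 38, 37, 36]
t=6: [38, 25, 30, 40, 28, 35, 37, 40]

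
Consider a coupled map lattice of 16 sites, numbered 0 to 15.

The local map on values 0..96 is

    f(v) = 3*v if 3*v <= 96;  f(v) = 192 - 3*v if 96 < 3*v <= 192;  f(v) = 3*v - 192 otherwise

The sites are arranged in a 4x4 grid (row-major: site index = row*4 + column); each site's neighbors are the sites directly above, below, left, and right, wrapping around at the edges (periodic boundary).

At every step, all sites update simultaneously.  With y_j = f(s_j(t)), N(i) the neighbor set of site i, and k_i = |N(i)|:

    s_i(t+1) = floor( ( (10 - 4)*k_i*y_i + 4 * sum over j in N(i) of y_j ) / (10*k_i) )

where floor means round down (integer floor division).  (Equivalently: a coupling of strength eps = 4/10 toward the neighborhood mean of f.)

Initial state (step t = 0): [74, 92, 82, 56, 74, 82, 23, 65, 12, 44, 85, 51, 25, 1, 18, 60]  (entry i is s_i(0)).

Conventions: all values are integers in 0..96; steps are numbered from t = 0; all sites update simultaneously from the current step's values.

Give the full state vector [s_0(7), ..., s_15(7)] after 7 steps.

Answer: [22, 50, 62, 33, 37, 58, 74, 32, 37, 63, 66, 39, 26, 31, 33, 43]

Derivation:
t=0: [74, 92, 82, 56, 74, 82, 23, 65, 12, 44, 85, 51, 25, 1, 18, 60]
t=1: [39, 64, 55, 24, 30, 56, 58, 18, 42, 51, 60, 34, 53, 29, 45, 26]
t=2: [64, 21, 30, 66, 75, 29, 22, 59, 64, 42, 27, 75, 50, 65, 54, 72]
t=3: [14, 55, 70, 16, 30, 75, 66, 22, 17, 56, 68, 31, 27, 21, 37, 25]
t=4: [49, 31, 27, 48, 73, 34, 16, 63, 59, 30, 27, 76, 71, 59, 65, 75]
t=5: [45, 78, 67, 45, 31, 79, 54, 17, 26, 74, 66, 34, 23, 29, 22, 30]
t=6: [60, 45, 24, 54, 78, 46, 29, 57, 75, 39, 25, 76, 72, 72, 58, 82]
t=7: [22, 50, 62, 33, 37, 58, 74, 32, 37, 63, 66, 39, 26, 31, 33, 43]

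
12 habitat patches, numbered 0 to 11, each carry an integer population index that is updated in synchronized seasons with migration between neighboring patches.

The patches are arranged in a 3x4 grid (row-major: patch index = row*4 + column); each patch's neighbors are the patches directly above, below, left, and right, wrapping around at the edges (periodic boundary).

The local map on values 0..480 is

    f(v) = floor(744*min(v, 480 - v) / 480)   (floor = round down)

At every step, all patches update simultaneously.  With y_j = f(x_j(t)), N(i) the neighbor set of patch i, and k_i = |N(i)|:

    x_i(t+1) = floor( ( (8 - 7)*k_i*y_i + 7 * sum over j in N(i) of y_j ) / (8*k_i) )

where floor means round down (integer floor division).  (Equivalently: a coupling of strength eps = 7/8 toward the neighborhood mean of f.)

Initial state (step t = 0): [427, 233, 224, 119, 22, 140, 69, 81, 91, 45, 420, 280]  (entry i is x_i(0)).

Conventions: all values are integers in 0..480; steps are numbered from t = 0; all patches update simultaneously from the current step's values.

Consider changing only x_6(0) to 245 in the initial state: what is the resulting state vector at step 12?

Simulating step by step:
t=0: [427, 233, 224, 119, 22, 140, 245, 81, 91, 45, 420, 280]
t=1: [167, 201, 262, 212, 127, 208, 216, 210, 125, 186, 250, 157]
t=2: [257, 302, 332, 295, 264, 287, 334, 281, 239, 294, 307, 293]
t=3: [319, 288, 259, 291, 330, 283, 269, 286, 321, 301, 259, 305]
t=4: [264, 293, 317, 290, 269, 285, 322, 282, 255, 294, 308, 292]
t=5: [316, 293, 270, 295, 323, 288, 276, 291, 314, 299, 268, 301]
t=6: [266, 289, 307, 286, 271, 283, 311, 281, 262, 291, 303, 289]
t=7: [316, 298, 280, 300, 320, 294, 285, 296, 313, 301, 278, 303]
t=8: [265, 282, 296, 280, 268, 278, 299, 276, 262, 284, 293, 282]
t=9: [321, 308, 294, 310, 325, 305, 298, 307, 319, 310, 292, 312]
t=10: [253, 266, 277, 265, 256, 263, 279, 262, 251, 268, 275, 266]
t=11: [342, 332, 321, 333, 344, 330, 324, 331, 341, 333, 320, 334]
t=12: [219, 229, 237, 228, 220, 227, 239, 226, 218, 230, 236, 229]

Answer: [219, 229, 237, 228, 220, 227, 239, 226, 218, 230, 236, 229]
Key observation: This trace re-runs the system from the modified initial state.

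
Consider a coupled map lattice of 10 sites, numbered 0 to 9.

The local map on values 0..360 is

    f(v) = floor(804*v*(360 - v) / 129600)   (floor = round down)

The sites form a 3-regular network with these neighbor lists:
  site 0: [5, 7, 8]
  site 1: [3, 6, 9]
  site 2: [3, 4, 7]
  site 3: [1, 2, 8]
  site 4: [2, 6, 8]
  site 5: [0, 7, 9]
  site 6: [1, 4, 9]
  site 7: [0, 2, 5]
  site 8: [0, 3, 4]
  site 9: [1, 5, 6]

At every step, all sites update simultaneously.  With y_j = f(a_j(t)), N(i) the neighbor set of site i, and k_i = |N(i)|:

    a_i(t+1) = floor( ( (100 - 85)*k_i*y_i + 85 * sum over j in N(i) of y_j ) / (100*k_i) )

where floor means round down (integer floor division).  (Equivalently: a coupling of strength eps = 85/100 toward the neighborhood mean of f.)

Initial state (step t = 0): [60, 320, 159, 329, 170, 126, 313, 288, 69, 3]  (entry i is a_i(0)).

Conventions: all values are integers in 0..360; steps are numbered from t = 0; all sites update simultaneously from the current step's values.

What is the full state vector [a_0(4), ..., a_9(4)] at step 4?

Answer: [198, 198, 198, 198, 198, 198, 198, 198, 198, 198]

Derivation:
t=0: [60, 320, 159, 329, 170, 126, 313, 288, 69, 3]
t=1: [139, 57, 140, 123, 147, 96, 94, 158, 124, 100]
t=2: [180, 156, 190, 162, 178, 178, 154, 181, 186, 142]
t=3: [200, 195, 199, 198, 198, 198, 196, 200, 199, 196]
t=4: [198, 198, 198, 198, 198, 198, 198, 198, 198, 198]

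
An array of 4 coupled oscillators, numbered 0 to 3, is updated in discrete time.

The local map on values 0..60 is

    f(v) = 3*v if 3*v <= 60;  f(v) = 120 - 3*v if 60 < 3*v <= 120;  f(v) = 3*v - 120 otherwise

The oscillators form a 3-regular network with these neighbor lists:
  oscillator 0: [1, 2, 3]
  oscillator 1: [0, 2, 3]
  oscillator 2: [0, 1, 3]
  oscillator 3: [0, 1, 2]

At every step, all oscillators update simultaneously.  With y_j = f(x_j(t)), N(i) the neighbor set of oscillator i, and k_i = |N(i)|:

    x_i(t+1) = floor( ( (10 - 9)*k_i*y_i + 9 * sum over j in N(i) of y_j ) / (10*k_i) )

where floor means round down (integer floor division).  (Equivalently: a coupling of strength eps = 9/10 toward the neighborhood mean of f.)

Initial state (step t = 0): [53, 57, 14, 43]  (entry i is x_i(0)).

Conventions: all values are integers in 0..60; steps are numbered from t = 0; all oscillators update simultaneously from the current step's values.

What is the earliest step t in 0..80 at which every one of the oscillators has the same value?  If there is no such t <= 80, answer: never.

Answer: 5
Key observation: Synchronization is absorbing here: once all oscillators are equal they stay equal, and step 5 is the first all-equal step.

Derivation:
t=0: [53, 57, 14, 43]  (not all equal)
t=1: [34, 32, 33, 40]  (not all equal)
t=2: [15, 14, 14, 18]  (not all equal)
t=3: [45, 46, 46, 44]  (not all equal)
t=4: [15, 15, 15, 16]  (not all equal)
t=5: [45, 45, 45, 45]  (all equal)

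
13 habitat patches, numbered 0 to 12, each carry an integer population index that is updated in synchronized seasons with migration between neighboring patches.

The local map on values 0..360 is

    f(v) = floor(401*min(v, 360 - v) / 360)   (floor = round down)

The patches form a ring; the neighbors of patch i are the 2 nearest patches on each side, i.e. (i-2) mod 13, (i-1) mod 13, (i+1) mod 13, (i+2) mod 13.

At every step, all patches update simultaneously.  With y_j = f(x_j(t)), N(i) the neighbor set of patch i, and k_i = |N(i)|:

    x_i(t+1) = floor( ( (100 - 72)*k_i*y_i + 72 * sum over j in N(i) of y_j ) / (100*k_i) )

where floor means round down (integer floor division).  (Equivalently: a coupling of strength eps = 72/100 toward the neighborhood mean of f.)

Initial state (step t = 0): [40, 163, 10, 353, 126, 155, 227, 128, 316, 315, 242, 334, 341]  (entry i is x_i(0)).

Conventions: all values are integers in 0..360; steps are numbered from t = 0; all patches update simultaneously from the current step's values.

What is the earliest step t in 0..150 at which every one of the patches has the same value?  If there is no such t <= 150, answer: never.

Answer: 28
Key observation: Synchronization is absorbing here: once all patches are equal they stay equal, and step 28 is the first all-equal step.

Derivation:
t=0: [40, 163, 10, 353, 126, 155, 227, 128, 316, 315, 242, 334, 341]  (not all equal)
t=1: [55, 65, 70, 92, 100, 126, 131, 115, 98, 77, 63, 52, 75]  (not all equal)
t=2: [69, 78, 83, 100, 114, 126, 128, 122, 107, 89, 79, 69, 70]  (not all equal)
t=3: [80, 88, 97, 111, 122, 131, 133, 127, 116, 102, 91, 82, 80]  (not all equal)
t=4: [94, 101, 110, 121, 132, 139, 140, 135, 126, 114, 104, 96, 93]  (not all equal)
t=5: [108, 114, 123, 133, 142, 148, 149, 145, 137, 127, 117, 110, 107]  (not all equal)
t=6: [124, 129, 137, 146, 154, 159, 160, 157, 150, 141, 132, 125, 122]  (not all equal)
t=7: [141, 145, 153, 161, 168, 172, 173, 170, 164, 156, 148, 142, 139]  (not all equal)
t=8: [159, 163, 170, 177, 184, 187, 188, 185, 180, 173, 165, 160, 158]  (not all equal)
t=9: [179, 183, 188, 191, 193, 193, 194, 193, 192, 189, 185, 180, 178]  (not all equal)
t=10: [197, 194, 192, 189, 186, 186, 185, 186, 188, 191, 193, 196, 197]  (not all equal)
t=11: [182, 184, 187, 189, 191, 192, 192, 191, 190, 188, 185, 183, 182]  (not all equal)
t=12: [196, 194, 192, 190, 188, 187, 187, 188, 189, 191, 193, 195, 196]  (not all equal)
t=13: [183, 184, 186, 188, 190, 191, 191, 190, 189, 187, 185, 184, 183]  (not all equal)
t=14: [195, 194, 193, 191, 189, 188, 188, 189, 190, 192, 193, 195, 196]  (not all equal)
t=15: [183, 184, 186, 187, 189, 190, 190, 189, 188, 187, 185, 184, 183]  (not all equal)
t=16: [195, 195, 193, 192, 190, 189, 189, 190, 191, 192, 194, 195, 196]  (not all equal)
t=17: [183, 184, 185, 187, 188, 189, 189, 188, 187, 186, 184, 183, 182]  (not all equal)
t=18: [196, 195, 194, 192, 191, 190, 190, 191, 192, 193, 195, 196, 196]  (not all equal)
t=19: [182, 183, 184, 186, 187, 188, 188, 187, 186, 185, 183, 182, 182]  (not all equal)
t=20: [197, 196, 195, 193, 192, 191, 191, 192, 193, 194, 196, 197, 197]  (not all equal)
t=21: [181, 182, 183, 185, 186, 187, 187, 186, 185, 184, 182, 181, 181]  (not all equal)
t=22: [198, 197, 196, 194, 193, 192, 192, 193, 194, 196, 197, 198, 198]  (not all equal)
t=23: [180, 181, 182, 184, 185, 186, 186, 185, 184, 182, 181, 180, 180]  (not all equal)
t=24: [199, 198, 197, 196, 194, 193, 193, 194, 196, 197, 198, 199, 199]  (not all equal)
t=25: [179, 180, 181, 182, 183, 184, 184, 183, 182, 181, 180, 179, 179]  (not all equal)
t=26: [199, 199, 198, 198, 197, 196, 196, 197, 198, 198, 199, 199, 199]  (not all equal)
t=27: [179, 179, 179, 180, 181, 181, 181, 181, 180, 179, 179, 179, 179]  (not all equal)
t=28: [199, 199, 199, 199, 199, 199, 199, 199, 199, 199, 199, 199, 199]  (all equal)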